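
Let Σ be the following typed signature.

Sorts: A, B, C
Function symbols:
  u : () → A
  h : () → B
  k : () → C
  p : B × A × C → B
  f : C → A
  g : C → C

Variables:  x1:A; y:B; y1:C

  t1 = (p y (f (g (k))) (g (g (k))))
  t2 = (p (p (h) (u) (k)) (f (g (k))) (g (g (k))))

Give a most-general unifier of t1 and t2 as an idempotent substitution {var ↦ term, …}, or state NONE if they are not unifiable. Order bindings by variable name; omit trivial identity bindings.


{y ↦ (p (h) (u) (k))}


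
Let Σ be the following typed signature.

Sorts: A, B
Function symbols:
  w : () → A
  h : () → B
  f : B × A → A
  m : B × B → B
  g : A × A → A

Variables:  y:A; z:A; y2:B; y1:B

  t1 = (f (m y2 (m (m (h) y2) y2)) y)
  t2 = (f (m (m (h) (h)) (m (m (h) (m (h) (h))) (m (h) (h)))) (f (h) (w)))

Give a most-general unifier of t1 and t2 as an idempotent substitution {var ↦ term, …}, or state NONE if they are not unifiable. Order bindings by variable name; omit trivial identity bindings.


{y ↦ (f (h) (w)), y2 ↦ (m (h) (h))}


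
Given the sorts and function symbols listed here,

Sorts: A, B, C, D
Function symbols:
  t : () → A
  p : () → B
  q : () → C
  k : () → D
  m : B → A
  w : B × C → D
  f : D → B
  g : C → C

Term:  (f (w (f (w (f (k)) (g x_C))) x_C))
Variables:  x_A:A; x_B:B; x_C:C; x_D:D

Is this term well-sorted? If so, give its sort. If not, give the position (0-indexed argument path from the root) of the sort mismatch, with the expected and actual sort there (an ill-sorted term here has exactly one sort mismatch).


          (k) : D
        (f (k)) : B
          x_C : C
        (g x_C) : C
      (w (f (k)) (g x_C)) : D
    (f (w (f (k)) (g x_C))) : B
    x_C : C
  (w (f (w (f (k)) (g x_C))) x_C) : D
(f (w (f (w (f (k)) (g x_C))) x_C)) : B

well-sorted; sort = B


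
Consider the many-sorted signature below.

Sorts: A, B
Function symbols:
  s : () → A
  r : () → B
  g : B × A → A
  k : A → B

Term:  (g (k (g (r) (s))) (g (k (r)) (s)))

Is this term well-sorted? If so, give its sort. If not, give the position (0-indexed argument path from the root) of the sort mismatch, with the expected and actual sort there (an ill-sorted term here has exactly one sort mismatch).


      (r) : B
      (s) : A
    (g (r) (s)) : A
  (k (g (r) (s))) : B
      (r) : B
    (k (r)) : ✗ arg 0 at [1, 0, 0] has sort B, expected A
    (s) : A

ill-sorted at position [1, 0, 0]: expected A, got B


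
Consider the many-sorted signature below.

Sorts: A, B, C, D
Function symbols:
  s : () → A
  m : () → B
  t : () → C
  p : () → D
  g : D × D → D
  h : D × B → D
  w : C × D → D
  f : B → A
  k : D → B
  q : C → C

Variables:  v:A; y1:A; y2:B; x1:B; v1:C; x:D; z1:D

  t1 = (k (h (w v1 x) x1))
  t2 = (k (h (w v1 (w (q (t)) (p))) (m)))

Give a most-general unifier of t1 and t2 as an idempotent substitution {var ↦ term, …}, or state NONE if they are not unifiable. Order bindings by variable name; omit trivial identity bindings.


{x ↦ (w (q (t)) (p)), x1 ↦ (m)}


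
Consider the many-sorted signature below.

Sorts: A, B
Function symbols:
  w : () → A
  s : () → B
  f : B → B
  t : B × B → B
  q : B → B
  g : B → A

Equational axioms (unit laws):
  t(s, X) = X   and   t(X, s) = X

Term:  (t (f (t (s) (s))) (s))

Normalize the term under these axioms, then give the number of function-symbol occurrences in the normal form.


1. (t (f (t (s) (s))) (s))  →  (f (t (s) (s)))
2. (f (t (s) (s)))  →  (f (s))
normal form: (f (s))

size = 2


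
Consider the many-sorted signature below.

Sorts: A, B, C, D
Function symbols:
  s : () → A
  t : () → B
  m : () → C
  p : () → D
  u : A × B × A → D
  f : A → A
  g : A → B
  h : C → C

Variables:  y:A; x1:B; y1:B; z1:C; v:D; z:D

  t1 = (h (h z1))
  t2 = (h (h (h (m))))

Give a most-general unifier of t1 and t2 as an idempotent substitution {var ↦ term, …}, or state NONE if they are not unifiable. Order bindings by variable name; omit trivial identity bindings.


{z1 ↦ (h (m))}


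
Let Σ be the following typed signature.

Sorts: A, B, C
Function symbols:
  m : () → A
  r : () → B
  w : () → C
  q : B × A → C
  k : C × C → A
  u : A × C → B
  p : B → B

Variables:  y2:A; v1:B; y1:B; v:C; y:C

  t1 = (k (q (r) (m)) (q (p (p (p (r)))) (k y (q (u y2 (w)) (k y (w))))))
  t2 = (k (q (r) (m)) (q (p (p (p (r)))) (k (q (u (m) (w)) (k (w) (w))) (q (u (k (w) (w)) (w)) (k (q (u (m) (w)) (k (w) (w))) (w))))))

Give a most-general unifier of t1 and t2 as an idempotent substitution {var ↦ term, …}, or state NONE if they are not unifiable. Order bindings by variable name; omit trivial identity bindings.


{y ↦ (q (u (m) (w)) (k (w) (w))), y2 ↦ (k (w) (w))}


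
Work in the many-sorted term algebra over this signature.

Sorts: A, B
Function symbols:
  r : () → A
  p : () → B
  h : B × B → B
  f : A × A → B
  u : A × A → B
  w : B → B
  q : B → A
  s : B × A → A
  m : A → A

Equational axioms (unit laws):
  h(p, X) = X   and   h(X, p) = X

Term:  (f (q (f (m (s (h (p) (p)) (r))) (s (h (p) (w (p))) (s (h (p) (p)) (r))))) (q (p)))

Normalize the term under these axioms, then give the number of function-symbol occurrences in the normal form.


1. (f (q (f (m (s (h (p) (p)) (r))) (s (h (p) (w (p))) (s (h (p) (p)) (r))))) (q (p)))  →  (f (q (f (m (s (p) (r))) (s (h (p) (w (p))) (s (h (p) (p)) (r))))) (q (p)))
2. (f (q (f (m (s (p) (r))) (s (h (p) (w (p))) (s (h (p) (p)) (r))))) (q (p)))  →  (f (q (f (m (s (p) (r))) (s (w (p)) (s (h (p) (p)) (r))))) (q (p)))
3. (f (q (f (m (s (p) (r))) (s (w (p)) (s (h (p) (p)) (r))))) (q (p)))  →  (f (q (f (m (s (p) (r))) (s (w (p)) (s (p) (r))))) (q (p)))
normal form: (f (q (f (m (s (p) (r))) (s (w (p)) (s (p) (r))))) (q (p)))

size = 15


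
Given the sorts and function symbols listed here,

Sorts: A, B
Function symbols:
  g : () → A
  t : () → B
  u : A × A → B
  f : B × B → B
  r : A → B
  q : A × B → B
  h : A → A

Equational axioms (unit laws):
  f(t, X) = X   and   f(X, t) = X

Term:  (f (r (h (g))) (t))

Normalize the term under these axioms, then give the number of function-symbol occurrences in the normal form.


size = 3

1. (f (r (h (g))) (t))  →  (r (h (g)))
normal form: (r (h (g)))


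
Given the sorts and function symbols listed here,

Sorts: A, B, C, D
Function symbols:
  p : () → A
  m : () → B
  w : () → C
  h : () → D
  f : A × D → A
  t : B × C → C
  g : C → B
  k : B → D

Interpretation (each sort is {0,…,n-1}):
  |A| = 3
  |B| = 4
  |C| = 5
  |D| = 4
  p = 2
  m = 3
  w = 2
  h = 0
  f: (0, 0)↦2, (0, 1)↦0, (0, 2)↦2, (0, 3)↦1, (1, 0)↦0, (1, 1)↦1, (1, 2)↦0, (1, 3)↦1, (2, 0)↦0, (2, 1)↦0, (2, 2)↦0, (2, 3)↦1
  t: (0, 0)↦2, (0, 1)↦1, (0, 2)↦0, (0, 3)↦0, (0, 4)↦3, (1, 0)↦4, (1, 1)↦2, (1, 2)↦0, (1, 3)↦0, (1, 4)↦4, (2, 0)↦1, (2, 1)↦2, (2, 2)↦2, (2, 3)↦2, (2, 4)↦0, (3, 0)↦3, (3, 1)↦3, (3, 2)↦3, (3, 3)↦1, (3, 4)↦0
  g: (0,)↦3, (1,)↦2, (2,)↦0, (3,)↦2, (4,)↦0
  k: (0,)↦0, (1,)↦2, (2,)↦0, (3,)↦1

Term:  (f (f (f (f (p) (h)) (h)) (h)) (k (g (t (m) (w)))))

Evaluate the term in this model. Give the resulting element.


  p = 2
  h = 0
  (f (p) (h)) = f(2, 0) = 0
  h = 0
  (f (f (p) (h)) (h)) = f(0, 0) = 2
  h = 0
  (f (f (f (p) (h)) (h)) (h)) = f(2, 0) = 0
  m = 3
  w = 2
  (t (m) (w)) = t(3, 2) = 3
  (g (t (m) (w))) = g(3,) = 2
  (k (g (t (m) (w)))) = k(2,) = 0
  (f (f (f (f (p) (h)) (h)) (h)) (k (g (t (m) (w))))) = f(0, 0) = 2

value = 2


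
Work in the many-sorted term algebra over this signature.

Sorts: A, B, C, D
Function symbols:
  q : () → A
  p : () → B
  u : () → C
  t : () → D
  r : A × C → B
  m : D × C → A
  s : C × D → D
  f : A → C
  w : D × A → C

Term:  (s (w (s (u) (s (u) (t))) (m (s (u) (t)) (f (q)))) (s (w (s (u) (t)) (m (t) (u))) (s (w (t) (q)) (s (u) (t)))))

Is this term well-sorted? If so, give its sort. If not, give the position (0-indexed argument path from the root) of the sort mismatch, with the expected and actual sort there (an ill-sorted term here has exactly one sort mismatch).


      (u) : C
        (u) : C
        (t) : D
      (s (u) (t)) : D
    (s (u) (s (u) (t))) : D
        (u) : C
        (t) : D
      (s (u) (t)) : D
        (q) : A
      (f (q)) : C
    (m (s (u) (t)) (f (q))) : A
  (w (s (u) (s (u) (t))) (m (s (u) (t)) (f (q)))) : C
        (u) : C
        (t) : D
      (s (u) (t)) : D
        (t) : D
        (u) : C
      (m (t) (u)) : A
    (w (s (u) (t)) (m (t) (u))) : C
        (t) : D
        (q) : A
      (w (t) (q)) : C
        (u) : C
        (t) : D
      (s (u) (t)) : D
    (s (w (t) (q)) (s (u) (t))) : D
  (s (w (s (u) (t)) (m (t) (u))) (s (w (t) (q)) (s (u) (t)))) : D
(s (w (s (u) (s (u) (t))) (m (s (u) (t)) (f (q)))) (s (w (s (u) (t)) (m (t) (u))) (s (w (t) (q)) (s (u) (t))))) : D

well-sorted; sort = D


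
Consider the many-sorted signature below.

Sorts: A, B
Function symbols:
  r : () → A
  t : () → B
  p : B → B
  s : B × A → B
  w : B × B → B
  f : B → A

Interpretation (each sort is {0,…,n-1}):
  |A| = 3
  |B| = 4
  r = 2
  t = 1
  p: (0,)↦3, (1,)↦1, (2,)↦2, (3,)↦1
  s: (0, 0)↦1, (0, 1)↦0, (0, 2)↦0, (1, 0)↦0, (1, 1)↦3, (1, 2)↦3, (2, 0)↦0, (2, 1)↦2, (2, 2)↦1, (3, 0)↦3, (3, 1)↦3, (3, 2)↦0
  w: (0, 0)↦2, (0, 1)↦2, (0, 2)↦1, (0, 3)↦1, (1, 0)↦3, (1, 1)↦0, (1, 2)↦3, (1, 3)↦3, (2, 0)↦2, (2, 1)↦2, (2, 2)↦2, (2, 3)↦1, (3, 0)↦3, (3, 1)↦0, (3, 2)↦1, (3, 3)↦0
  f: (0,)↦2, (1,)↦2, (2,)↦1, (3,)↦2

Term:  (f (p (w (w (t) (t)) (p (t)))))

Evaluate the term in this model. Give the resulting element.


value = 1

  t = 1
  t = 1
  (w (t) (t)) = w(1, 1) = 0
  t = 1
  (p (t)) = p(1,) = 1
  (w (w (t) (t)) (p (t))) = w(0, 1) = 2
  (p (w (w (t) (t)) (p (t)))) = p(2,) = 2
  (f (p (w (w (t) (t)) (p (t))))) = f(2,) = 1


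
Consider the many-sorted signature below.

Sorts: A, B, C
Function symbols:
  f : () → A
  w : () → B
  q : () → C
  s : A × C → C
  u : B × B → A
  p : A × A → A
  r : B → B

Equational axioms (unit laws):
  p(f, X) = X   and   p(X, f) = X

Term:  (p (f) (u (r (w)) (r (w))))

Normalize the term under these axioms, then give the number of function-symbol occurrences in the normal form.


size = 5

1. (p (f) (u (r (w)) (r (w))))  →  (u (r (w)) (r (w)))
normal form: (u (r (w)) (r (w)))


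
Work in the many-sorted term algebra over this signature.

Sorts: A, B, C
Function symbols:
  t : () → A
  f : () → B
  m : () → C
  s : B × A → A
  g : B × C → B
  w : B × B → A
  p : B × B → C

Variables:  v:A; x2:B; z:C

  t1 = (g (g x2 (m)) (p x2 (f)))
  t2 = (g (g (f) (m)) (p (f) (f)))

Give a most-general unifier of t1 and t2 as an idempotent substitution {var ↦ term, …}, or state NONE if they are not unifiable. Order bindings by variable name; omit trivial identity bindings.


{x2 ↦ (f)}


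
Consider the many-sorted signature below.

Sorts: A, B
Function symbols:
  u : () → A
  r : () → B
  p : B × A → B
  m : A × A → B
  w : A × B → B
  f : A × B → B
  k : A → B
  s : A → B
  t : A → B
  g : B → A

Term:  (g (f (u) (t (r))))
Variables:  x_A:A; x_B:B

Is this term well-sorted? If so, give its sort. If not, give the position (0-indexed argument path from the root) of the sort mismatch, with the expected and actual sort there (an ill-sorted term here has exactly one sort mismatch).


    (u) : A
      (r) : B
    (t (r)) : ✗ arg 0 at [0, 1, 0] has sort B, expected A

ill-sorted at position [0, 1, 0]: expected A, got B


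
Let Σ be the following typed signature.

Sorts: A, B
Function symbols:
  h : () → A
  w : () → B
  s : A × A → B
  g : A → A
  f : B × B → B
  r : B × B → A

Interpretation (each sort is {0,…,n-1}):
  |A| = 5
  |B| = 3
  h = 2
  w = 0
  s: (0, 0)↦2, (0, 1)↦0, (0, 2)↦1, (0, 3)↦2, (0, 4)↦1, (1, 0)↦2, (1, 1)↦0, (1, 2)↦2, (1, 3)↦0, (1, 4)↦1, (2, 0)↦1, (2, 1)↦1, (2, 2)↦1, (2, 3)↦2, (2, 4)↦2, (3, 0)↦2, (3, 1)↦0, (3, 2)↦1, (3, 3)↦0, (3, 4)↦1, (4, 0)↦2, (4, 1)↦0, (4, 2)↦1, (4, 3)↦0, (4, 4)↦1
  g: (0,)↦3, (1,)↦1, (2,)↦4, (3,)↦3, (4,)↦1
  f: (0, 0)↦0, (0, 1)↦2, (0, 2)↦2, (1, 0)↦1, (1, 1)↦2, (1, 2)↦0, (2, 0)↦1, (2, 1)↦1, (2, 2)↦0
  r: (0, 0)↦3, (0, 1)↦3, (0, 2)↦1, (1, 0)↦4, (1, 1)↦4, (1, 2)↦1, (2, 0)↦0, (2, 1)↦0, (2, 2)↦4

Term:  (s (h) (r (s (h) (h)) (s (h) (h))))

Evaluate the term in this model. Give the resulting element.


  h = 2
  h = 2
  h = 2
  (s (h) (h)) = s(2, 2) = 1
  h = 2
  h = 2
  (s (h) (h)) = s(2, 2) = 1
  (r (s (h) (h)) (s (h) (h))) = r(1, 1) = 4
  (s (h) (r (s (h) (h)) (s (h) (h)))) = s(2, 4) = 2

value = 2


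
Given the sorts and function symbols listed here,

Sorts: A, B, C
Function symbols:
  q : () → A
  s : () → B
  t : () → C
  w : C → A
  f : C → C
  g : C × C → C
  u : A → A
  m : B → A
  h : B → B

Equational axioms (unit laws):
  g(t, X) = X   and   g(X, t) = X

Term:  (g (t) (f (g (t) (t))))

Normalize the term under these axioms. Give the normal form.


1. (g (t) (f (g (t) (t))))  →  (f (g (t) (t)))
2. (f (g (t) (t)))  →  (f (t))

normal form = (f (t))


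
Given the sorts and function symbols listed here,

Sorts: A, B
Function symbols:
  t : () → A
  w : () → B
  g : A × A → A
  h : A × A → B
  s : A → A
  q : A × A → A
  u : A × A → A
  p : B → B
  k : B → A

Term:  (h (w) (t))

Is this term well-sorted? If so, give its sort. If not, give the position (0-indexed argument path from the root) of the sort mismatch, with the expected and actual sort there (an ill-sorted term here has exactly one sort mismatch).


  (w) : B
  (t) : A
(h (w) (t)) : ✗ arg 0 at [0] has sort B, expected A

ill-sorted at position [0]: expected A, got B


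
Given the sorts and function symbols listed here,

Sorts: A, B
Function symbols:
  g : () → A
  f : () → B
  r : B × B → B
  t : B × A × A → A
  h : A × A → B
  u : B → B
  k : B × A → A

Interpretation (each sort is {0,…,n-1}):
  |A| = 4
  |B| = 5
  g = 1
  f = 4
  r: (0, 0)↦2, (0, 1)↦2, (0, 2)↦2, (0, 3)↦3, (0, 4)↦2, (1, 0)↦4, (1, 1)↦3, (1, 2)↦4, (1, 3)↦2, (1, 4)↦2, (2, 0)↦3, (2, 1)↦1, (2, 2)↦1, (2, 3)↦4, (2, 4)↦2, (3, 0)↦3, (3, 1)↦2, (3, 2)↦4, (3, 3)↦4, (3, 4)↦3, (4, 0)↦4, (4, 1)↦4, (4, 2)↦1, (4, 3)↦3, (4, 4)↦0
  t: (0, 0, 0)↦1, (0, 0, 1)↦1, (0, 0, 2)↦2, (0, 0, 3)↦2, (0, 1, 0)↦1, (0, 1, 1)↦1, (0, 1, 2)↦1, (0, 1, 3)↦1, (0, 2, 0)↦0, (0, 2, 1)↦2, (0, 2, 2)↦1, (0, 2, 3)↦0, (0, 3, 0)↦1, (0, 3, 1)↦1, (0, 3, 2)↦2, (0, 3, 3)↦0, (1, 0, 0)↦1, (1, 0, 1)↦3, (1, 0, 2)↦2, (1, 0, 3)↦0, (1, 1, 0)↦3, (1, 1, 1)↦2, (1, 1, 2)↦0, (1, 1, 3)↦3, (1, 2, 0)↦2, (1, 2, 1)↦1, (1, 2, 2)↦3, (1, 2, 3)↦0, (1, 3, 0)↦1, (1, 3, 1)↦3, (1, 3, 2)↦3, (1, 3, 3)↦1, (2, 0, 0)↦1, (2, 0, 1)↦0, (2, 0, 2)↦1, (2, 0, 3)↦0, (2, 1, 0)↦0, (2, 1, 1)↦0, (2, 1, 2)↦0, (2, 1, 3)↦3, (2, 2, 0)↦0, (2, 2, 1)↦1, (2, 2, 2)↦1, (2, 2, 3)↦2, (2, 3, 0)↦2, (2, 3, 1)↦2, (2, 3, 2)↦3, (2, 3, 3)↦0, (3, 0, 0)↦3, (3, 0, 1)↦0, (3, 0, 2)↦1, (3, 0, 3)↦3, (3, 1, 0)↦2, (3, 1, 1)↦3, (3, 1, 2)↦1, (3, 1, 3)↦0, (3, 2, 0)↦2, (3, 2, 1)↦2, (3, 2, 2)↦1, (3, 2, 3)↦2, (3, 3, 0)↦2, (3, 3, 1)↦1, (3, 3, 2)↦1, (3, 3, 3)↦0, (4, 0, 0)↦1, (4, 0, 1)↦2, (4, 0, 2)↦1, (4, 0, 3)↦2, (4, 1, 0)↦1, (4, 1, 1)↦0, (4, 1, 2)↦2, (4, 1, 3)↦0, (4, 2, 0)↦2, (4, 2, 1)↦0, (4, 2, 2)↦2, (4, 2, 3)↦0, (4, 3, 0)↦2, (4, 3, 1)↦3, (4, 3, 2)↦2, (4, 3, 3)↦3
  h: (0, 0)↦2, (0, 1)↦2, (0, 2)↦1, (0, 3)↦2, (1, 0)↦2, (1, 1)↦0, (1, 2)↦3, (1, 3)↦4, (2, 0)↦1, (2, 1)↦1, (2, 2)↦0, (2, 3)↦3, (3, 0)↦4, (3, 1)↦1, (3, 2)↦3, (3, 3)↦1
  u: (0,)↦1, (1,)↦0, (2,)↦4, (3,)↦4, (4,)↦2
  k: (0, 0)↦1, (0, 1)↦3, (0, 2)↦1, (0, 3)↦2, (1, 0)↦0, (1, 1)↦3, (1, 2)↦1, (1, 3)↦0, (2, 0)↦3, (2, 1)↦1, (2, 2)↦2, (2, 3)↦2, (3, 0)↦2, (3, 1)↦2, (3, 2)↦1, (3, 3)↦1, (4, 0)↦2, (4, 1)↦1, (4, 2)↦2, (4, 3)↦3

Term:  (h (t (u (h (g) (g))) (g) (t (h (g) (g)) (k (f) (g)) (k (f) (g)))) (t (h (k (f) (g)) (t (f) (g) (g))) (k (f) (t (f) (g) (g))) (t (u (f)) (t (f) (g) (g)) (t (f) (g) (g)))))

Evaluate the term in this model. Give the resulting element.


value = 1

  g = 1
  g = 1
  (h (g) (g)) = h(1, 1) = 0
  (u (h (g) (g))) = u(0,) = 1
  g = 1
  g = 1
  g = 1
  (h (g) (g)) = h(1, 1) = 0
  f = 4
  g = 1
  (k (f) (g)) = k(4, 1) = 1
  f = 4
  g = 1
  (k (f) (g)) = k(4, 1) = 1
  (t (h (g) (g)) (k (f) (g)) (k (f) (g))) = t(0, 1, 1) = 1
  (t (u (h (g) (g))) (g) (t (h (g) (g)) (k (f) (g)) (k (f) (g)))) = t(1, 1, 1) = 2
  f = 4
  g = 1
  (k (f) (g)) = k(4, 1) = 1
  f = 4
  g = 1
  g = 1
  (t (f) (g) (g)) = t(4, 1, 1) = 0
  (h (k (f) (g)) (t (f) (g) (g))) = h(1, 0) = 2
  f = 4
  f = 4
  g = 1
  g = 1
  (t (f) (g) (g)) = t(4, 1, 1) = 0
  (k (f) (t (f) (g) (g))) = k(4, 0) = 2
  f = 4
  (u (f)) = u(4,) = 2
  f = 4
  g = 1
  g = 1
  (t (f) (g) (g)) = t(4, 1, 1) = 0
  f = 4
  g = 1
  g = 1
  (t (f) (g) (g)) = t(4, 1, 1) = 0
  (t (u (f)) (t (f) (g) (g)) (t (f) (g) (g))) = t(2, 0, 0) = 1
  (t (h (k (f) (g)) (t (f) (g) (g))) (k (f) (t (f) (g) (g))) (t (u (f)) (t (f) (g) (g)) (t (f) (g) (g)))) = t(2, 2, 1) = 1
  (h (t (u (h (g) (g))) (g) (t (h (g) (g)) (k (f) (g)) (k (f) (g)))) (t (h (k (f) (g)) (t (f) (g) (g))) (k (f) (t (f) (g) (g))) (t (u (f)) (t (f) (g) (g)) (t (f) (g) (g))))) = h(2, 1) = 1


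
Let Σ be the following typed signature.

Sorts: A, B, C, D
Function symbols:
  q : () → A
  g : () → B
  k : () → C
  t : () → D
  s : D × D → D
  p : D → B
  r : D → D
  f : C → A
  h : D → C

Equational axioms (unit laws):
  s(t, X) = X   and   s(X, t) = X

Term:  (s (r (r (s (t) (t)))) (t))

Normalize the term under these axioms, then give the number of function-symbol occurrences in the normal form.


1. (s (r (r (s (t) (t)))) (t))  →  (r (r (s (t) (t))))
2. (r (r (s (t) (t))))  →  (r (r (t)))
normal form: (r (r (t)))

size = 3


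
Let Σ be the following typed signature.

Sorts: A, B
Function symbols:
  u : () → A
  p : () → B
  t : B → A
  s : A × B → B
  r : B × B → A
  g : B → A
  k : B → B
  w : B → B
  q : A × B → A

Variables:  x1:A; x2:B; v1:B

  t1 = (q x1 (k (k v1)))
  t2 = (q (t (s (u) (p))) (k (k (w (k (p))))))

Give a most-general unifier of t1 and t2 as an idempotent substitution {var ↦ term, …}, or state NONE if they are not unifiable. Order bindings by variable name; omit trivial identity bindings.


{v1 ↦ (w (k (p))), x1 ↦ (t (s (u) (p)))}


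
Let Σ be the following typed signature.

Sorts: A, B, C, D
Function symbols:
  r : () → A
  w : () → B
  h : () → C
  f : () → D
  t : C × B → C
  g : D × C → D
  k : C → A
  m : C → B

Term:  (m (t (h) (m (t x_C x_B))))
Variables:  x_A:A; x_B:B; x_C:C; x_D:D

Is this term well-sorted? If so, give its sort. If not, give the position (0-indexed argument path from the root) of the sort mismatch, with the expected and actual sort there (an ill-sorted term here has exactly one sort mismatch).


well-sorted; sort = B

    (h) : C
        x_C : C
        x_B : B
      (t x_C x_B) : C
    (m (t x_C x_B)) : B
  (t (h) (m (t x_C x_B))) : C
(m (t (h) (m (t x_C x_B)))) : B


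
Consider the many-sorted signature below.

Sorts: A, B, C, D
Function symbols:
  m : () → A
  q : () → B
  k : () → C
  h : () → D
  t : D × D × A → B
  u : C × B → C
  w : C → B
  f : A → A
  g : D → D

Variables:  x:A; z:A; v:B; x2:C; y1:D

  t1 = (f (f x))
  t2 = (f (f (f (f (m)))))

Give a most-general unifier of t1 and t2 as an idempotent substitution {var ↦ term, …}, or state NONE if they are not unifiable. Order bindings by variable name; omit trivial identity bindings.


{x ↦ (f (f (m)))}


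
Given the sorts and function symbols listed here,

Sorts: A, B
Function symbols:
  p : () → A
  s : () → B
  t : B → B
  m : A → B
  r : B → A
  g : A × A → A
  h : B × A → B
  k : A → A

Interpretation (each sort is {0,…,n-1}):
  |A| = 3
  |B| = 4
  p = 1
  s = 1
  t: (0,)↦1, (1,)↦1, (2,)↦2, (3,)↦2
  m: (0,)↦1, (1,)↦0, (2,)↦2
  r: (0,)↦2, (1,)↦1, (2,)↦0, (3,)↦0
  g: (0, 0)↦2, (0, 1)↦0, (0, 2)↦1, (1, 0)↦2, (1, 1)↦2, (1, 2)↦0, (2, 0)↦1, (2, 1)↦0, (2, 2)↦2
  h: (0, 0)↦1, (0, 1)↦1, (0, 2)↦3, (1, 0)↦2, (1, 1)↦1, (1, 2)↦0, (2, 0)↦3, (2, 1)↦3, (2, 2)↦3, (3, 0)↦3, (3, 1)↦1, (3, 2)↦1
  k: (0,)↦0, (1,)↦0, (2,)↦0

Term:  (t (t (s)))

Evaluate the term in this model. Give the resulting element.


value = 1

  s = 1
  (t (s)) = t(1,) = 1
  (t (t (s))) = t(1,) = 1


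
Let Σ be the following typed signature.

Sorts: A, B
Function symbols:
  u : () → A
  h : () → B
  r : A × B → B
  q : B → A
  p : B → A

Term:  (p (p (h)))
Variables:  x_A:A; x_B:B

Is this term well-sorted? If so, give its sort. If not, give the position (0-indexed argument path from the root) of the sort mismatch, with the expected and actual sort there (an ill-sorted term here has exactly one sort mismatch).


ill-sorted at position [0]: expected B, got A

    (h) : B
  (p (h)) : A
(p (p (h))) : ✗ arg 0 at [0] has sort A, expected B


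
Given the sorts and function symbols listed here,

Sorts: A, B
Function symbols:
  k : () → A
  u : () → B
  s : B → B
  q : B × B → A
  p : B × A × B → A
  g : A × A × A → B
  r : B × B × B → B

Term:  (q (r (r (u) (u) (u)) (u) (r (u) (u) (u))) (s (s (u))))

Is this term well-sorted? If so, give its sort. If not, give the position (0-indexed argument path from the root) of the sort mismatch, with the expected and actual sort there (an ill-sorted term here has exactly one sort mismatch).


well-sorted; sort = A

      (u) : B
      (u) : B
      (u) : B
    (r (u) (u) (u)) : B
    (u) : B
      (u) : B
      (u) : B
      (u) : B
    (r (u) (u) (u)) : B
  (r (r (u) (u) (u)) (u) (r (u) (u) (u))) : B
      (u) : B
    (s (u)) : B
  (s (s (u))) : B
(q (r (r (u) (u) (u)) (u) (r (u) (u) (u))) (s (s (u)))) : A


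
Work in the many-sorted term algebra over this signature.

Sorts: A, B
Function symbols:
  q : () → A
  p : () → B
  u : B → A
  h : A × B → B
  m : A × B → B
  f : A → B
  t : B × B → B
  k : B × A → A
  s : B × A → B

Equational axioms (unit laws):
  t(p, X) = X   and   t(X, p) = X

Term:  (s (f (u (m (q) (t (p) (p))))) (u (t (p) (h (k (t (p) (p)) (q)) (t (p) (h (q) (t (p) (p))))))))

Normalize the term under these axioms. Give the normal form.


1. (s (f (u (m (q) (t (p) (p))))) (u (t (p) (h (k (t (p) (p)) (q)) (t (p) (h (q) (t (p) (p))))))))  →  (s (f (u (m (q) (p)))) (u (t (p) (h (k (t (p) (p)) (q)) (t (p) (h (q) (t (p) (p))))))))
2. (s (f (u (m (q) (p)))) (u (t (p) (h (k (t (p) (p)) (q)) (t (p) (h (q) (t (p) (p))))))))  →  (s (f (u (m (q) (p)))) (u (h (k (t (p) (p)) (q)) (t (p) (h (q) (t (p) (p)))))))
3. (s (f (u (m (q) (p)))) (u (h (k (t (p) (p)) (q)) (t (p) (h (q) (t (p) (p)))))))  →  (s (f (u (m (q) (p)))) (u (h (k (p) (q)) (t (p) (h (q) (t (p) (p)))))))
4. (s (f (u (m (q) (p)))) (u (h (k (p) (q)) (t (p) (h (q) (t (p) (p)))))))  →  (s (f (u (m (q) (p)))) (u (h (k (p) (q)) (h (q) (t (p) (p))))))
5. (s (f (u (m (q) (p)))) (u (h (k (p) (q)) (h (q) (t (p) (p))))))  →  (s (f (u (m (q) (p)))) (u (h (k (p) (q)) (h (q) (p)))))

normal form = (s (f (u (m (q) (p)))) (u (h (k (p) (q)) (h (q) (p)))))


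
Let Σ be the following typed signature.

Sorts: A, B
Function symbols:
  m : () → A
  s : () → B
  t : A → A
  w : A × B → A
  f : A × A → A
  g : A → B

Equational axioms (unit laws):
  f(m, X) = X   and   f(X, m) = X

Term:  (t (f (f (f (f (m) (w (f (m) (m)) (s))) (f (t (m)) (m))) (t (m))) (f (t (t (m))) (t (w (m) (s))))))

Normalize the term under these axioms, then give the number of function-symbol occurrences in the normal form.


1. (t (f (f (f (f (m) (w (f (m) (m)) (s))) (f (t (m)) (m))) (t (m))) (f (t (t (m))) (t (w (m) (s))))))  →  (t (f (f (f (w (f (m) (m)) (s)) (f (t (m)) (m))) (t (m))) (f (t (t (m))) (t (w (m) (s))))))
2. (t (f (f (f (w (f (m) (m)) (s)) (f (t (m)) (m))) (t (m))) (f (t (t (m))) (t (w (m) (s))))))  →  (t (f (f (f (w (m) (s)) (f (t (m)) (m))) (t (m))) (f (t (t (m))) (t (w (m) (s))))))
3. (t (f (f (f (w (m) (s)) (f (t (m)) (m))) (t (m))) (f (t (t (m))) (t (w (m) (s))))))  →  (t (f (f (f (w (m) (s)) (t (m))) (t (m))) (f (t (t (m))) (t (w (m) (s))))))
normal form: (t (f (f (f (w (m) (s)) (t (m))) (t (m))) (f (t (t (m))) (t (w (m) (s))))))

size = 19


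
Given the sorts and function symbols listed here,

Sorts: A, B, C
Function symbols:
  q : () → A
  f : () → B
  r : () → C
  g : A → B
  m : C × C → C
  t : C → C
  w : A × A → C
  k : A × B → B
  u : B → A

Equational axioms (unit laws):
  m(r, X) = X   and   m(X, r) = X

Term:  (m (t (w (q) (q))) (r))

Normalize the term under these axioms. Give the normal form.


normal form = (t (w (q) (q)))

1. (m (t (w (q) (q))) (r))  →  (t (w (q) (q)))


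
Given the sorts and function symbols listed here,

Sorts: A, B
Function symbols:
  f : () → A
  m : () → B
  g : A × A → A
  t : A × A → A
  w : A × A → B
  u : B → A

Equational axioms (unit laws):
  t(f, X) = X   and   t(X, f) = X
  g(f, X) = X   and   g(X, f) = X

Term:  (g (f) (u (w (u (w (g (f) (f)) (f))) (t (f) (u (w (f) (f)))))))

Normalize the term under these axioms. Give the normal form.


normal form = (u (w (u (w (f) (f))) (u (w (f) (f)))))

1. (g (f) (u (w (u (w (g (f) (f)) (f))) (t (f) (u (w (f) (f)))))))  →  (u (w (u (w (g (f) (f)) (f))) (t (f) (u (w (f) (f))))))
2. (u (w (u (w (g (f) (f)) (f))) (t (f) (u (w (f) (f))))))  →  (u (w (u (w (f) (f))) (t (f) (u (w (f) (f))))))
3. (u (w (u (w (f) (f))) (t (f) (u (w (f) (f))))))  →  (u (w (u (w (f) (f))) (u (w (f) (f)))))


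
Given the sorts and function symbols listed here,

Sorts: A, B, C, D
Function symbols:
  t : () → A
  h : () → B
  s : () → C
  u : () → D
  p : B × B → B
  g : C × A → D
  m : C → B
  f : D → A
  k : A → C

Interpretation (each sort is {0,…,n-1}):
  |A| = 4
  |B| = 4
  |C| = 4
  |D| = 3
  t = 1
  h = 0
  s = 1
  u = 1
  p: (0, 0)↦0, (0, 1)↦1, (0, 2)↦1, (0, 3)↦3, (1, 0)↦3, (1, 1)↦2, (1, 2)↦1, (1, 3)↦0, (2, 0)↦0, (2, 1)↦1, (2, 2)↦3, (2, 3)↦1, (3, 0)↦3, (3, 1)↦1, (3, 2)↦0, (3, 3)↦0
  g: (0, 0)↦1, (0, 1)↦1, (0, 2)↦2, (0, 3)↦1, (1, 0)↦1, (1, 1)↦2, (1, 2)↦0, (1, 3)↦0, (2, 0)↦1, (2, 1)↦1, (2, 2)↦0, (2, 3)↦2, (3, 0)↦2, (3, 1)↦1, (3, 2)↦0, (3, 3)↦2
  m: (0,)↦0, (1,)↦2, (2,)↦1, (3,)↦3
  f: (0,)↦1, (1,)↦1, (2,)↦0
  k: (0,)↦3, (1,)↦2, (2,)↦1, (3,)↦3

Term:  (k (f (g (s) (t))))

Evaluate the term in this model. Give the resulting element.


  s = 1
  t = 1
  (g (s) (t)) = g(1, 1) = 2
  (f (g (s) (t))) = f(2,) = 0
  (k (f (g (s) (t)))) = k(0,) = 3

value = 3


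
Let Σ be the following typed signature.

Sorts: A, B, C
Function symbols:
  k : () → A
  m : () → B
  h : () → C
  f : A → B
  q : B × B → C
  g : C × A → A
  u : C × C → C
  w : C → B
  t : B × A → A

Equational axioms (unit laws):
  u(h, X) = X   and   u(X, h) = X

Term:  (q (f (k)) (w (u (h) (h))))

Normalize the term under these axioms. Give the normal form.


1. (q (f (k)) (w (u (h) (h))))  →  (q (f (k)) (w (h)))

normal form = (q (f (k)) (w (h)))


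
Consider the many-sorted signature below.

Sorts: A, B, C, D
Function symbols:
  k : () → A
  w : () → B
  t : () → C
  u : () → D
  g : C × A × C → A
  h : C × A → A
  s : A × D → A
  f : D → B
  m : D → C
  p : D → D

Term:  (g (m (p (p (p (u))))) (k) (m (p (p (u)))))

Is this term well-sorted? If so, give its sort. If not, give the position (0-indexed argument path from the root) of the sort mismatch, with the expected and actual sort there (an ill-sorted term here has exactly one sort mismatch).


          (u) : D
        (p (u)) : D
      (p (p (u))) : D
    (p (p (p (u)))) : D
  (m (p (p (p (u))))) : C
  (k) : A
        (u) : D
      (p (u)) : D
    (p (p (u))) : D
  (m (p (p (u)))) : C
(g (m (p (p (p (u))))) (k) (m (p (p (u))))) : A

well-sorted; sort = A


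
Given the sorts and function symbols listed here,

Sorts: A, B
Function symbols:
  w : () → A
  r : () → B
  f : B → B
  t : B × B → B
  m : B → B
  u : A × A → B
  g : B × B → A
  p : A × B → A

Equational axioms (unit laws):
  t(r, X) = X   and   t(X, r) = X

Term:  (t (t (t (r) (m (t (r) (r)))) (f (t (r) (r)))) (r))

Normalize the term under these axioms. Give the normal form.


normal form = (t (m (r)) (f (r)))

1. (t (t (t (r) (m (t (r) (r)))) (f (t (r) (r)))) (r))  →  (t (t (r) (m (t (r) (r)))) (f (t (r) (r))))
2. (t (t (r) (m (t (r) (r)))) (f (t (r) (r))))  →  (t (m (t (r) (r))) (f (t (r) (r))))
3. (t (m (t (r) (r))) (f (t (r) (r))))  →  (t (m (r)) (f (t (r) (r))))
4. (t (m (r)) (f (t (r) (r))))  →  (t (m (r)) (f (r)))


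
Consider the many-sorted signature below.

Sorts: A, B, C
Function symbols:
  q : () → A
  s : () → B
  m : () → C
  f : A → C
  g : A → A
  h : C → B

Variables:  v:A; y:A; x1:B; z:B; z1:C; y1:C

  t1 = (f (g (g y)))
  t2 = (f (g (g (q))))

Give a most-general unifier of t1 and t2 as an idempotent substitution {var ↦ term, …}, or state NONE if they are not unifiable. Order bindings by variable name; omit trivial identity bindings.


{y ↦ (q)}


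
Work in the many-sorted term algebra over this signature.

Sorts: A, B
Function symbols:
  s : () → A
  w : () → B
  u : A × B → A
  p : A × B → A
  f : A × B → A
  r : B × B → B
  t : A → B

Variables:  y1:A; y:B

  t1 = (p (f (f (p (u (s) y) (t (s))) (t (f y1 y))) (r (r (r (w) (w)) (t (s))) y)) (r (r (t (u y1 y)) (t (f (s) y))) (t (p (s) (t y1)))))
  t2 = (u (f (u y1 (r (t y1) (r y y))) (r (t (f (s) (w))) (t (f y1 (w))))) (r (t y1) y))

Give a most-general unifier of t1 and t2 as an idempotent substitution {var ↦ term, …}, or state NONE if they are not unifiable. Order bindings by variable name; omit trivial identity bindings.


head clash or occurs-check failure — not unifiable

NONE (not unifiable)


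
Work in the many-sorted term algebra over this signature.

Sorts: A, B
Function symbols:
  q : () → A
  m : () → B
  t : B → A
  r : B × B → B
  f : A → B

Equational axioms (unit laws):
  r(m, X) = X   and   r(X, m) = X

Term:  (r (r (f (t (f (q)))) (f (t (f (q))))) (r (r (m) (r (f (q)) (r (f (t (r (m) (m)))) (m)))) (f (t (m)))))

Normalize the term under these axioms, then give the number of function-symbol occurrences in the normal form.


size = 20

1. (r (r (f (t (f (q)))) (f (t (f (q))))) (r (r (m) (r (f (q)) (r (f (t (r (m) (m)))) (m)))) (f (t (m)))))  →  (r (r (f (t (f (q)))) (f (t (f (q))))) (r (r (f (q)) (r (f (t (r (m) (m)))) (m))) (f (t (m)))))
2. (r (r (f (t (f (q)))) (f (t (f (q))))) (r (r (f (q)) (r (f (t (r (m) (m)))) (m))) (f (t (m)))))  →  (r (r (f (t (f (q)))) (f (t (f (q))))) (r (r (f (q)) (f (t (r (m) (m))))) (f (t (m)))))
3. (r (r (f (t (f (q)))) (f (t (f (q))))) (r (r (f (q)) (f (t (r (m) (m))))) (f (t (m)))))  →  (r (r (f (t (f (q)))) (f (t (f (q))))) (r (r (f (q)) (f (t (m)))) (f (t (m)))))
normal form: (r (r (f (t (f (q)))) (f (t (f (q))))) (r (r (f (q)) (f (t (m)))) (f (t (m)))))


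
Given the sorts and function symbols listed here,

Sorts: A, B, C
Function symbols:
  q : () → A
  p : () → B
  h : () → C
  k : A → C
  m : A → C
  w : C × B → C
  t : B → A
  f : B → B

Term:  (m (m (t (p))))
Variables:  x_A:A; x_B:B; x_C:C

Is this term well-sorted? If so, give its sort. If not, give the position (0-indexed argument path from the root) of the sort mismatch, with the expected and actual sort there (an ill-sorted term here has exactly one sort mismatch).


ill-sorted at position [0]: expected A, got C

      (p) : B
    (t (p)) : A
  (m (t (p))) : C
(m (m (t (p)))) : ✗ arg 0 at [0] has sort C, expected A


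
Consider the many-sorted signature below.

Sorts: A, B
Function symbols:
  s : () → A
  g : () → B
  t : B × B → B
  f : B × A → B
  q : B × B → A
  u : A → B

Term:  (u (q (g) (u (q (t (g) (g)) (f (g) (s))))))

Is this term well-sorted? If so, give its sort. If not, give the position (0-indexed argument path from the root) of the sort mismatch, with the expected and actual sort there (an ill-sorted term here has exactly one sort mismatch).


well-sorted; sort = B

    (g) : B
          (g) : B
          (g) : B
        (t (g) (g)) : B
          (g) : B
          (s) : A
        (f (g) (s)) : B
      (q (t (g) (g)) (f (g) (s))) : A
    (u (q (t (g) (g)) (f (g) (s)))) : B
  (q (g) (u (q (t (g) (g)) (f (g) (s))))) : A
(u (q (g) (u (q (t (g) (g)) (f (g) (s)))))) : B


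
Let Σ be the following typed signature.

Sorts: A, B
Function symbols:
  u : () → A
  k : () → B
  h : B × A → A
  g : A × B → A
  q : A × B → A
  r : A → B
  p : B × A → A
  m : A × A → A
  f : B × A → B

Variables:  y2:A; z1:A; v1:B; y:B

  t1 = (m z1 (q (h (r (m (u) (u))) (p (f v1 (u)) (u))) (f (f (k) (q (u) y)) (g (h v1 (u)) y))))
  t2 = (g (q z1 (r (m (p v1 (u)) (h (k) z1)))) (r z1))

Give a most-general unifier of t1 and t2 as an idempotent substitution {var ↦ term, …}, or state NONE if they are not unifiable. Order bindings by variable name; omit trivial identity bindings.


NONE (not unifiable)

head clash or occurs-check failure — not unifiable


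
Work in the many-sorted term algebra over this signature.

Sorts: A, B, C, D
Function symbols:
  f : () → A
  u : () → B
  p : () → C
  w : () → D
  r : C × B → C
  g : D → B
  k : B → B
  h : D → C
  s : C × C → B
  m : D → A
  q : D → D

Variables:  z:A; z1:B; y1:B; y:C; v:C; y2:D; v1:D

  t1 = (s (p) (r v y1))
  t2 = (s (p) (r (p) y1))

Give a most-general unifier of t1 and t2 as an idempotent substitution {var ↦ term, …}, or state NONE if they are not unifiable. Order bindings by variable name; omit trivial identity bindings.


{v ↦ (p)}


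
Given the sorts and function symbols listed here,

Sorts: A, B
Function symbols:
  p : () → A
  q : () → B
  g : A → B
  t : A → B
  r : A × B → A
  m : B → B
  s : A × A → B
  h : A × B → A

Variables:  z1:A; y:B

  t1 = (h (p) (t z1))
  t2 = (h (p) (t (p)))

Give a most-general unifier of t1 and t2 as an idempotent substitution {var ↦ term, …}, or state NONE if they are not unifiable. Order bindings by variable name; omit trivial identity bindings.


{z1 ↦ (p)}


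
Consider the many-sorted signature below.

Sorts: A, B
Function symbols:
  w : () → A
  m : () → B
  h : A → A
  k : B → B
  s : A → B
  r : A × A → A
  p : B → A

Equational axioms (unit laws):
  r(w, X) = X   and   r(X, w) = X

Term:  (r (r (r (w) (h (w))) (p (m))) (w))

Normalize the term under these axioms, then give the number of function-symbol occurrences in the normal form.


size = 5

1. (r (r (r (w) (h (w))) (p (m))) (w))  →  (r (r (w) (h (w))) (p (m)))
2. (r (r (w) (h (w))) (p (m)))  →  (r (h (w)) (p (m)))
normal form: (r (h (w)) (p (m)))


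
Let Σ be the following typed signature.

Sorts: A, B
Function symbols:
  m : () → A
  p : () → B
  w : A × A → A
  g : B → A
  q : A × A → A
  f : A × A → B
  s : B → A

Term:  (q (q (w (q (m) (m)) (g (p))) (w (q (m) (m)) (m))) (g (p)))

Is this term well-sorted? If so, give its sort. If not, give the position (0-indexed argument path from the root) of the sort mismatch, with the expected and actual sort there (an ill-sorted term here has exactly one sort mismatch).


well-sorted; sort = A

        (m) : A
        (m) : A
      (q (m) (m)) : A
        (p) : B
      (g (p)) : A
    (w (q (m) (m)) (g (p))) : A
        (m) : A
        (m) : A
      (q (m) (m)) : A
      (m) : A
    (w (q (m) (m)) (m)) : A
  (q (w (q (m) (m)) (g (p))) (w (q (m) (m)) (m))) : A
    (p) : B
  (g (p)) : A
(q (q (w (q (m) (m)) (g (p))) (w (q (m) (m)) (m))) (g (p))) : A


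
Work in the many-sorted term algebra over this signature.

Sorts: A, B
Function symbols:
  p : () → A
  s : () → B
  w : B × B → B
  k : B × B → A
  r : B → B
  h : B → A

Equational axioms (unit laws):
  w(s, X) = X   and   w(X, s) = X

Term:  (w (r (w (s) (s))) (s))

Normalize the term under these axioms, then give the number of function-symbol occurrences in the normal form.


1. (w (r (w (s) (s))) (s))  →  (r (w (s) (s)))
2. (r (w (s) (s)))  →  (r (s))
normal form: (r (s))

size = 2


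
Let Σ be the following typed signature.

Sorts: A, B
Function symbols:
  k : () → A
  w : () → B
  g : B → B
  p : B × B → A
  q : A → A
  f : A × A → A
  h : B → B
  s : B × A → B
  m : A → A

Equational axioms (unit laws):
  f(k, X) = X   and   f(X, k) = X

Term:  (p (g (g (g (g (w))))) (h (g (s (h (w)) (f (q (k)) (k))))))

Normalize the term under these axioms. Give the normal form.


normal form = (p (g (g (g (g (w))))) (h (g (s (h (w)) (q (k))))))

1. (p (g (g (g (g (w))))) (h (g (s (h (w)) (f (q (k)) (k))))))  →  (p (g (g (g (g (w))))) (h (g (s (h (w)) (q (k))))))


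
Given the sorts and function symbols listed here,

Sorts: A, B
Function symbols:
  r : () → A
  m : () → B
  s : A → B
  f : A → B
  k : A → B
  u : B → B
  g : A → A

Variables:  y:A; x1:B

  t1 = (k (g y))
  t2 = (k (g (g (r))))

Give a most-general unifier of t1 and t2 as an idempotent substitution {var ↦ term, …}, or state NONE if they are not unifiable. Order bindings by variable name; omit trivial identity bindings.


{y ↦ (g (r))}


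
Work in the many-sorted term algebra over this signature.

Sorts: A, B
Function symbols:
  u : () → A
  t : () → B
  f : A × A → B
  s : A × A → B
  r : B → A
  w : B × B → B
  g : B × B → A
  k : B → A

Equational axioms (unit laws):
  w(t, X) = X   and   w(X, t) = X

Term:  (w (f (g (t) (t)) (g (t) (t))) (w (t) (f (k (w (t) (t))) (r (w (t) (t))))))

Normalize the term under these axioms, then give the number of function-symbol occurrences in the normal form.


1. (w (f (g (t) (t)) (g (t) (t))) (w (t) (f (k (w (t) (t))) (r (w (t) (t))))))  →  (w (f (g (t) (t)) (g (t) (t))) (f (k (w (t) (t))) (r (w (t) (t)))))
2. (w (f (g (t) (t)) (g (t) (t))) (f (k (w (t) (t))) (r (w (t) (t)))))  →  (w (f (g (t) (t)) (g (t) (t))) (f (k (t)) (r (w (t) (t)))))
3. (w (f (g (t) (t)) (g (t) (t))) (f (k (t)) (r (w (t) (t)))))  →  (w (f (g (t) (t)) (g (t) (t))) (f (k (t)) (r (t))))
normal form: (w (f (g (t) (t)) (g (t) (t))) (f (k (t)) (r (t))))

size = 13


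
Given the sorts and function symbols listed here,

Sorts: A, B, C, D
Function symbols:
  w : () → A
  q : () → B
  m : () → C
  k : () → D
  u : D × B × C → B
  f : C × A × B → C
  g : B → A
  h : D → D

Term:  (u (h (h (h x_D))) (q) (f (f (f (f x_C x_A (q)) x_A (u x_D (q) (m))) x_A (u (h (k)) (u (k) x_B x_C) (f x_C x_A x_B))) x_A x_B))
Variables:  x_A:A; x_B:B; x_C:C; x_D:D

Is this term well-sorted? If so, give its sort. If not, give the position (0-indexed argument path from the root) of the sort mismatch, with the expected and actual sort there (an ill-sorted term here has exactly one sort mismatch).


        x_D : D
      (h x_D) : D
    (h (h x_D)) : D
  (h (h (h x_D))) : D
  (q) : B
          x_C : C
          x_A : A
          (q) : B
        (f x_C x_A (q)) : C
        x_A : A
          x_D : D
          (q) : B
          (m) : C
        (u x_D (q) (m)) : B
      (f (f x_C x_A (q)) x_A (u x_D (q) (m))) : C
      x_A : A
          (k) : D
        (h (k)) : D
          (k) : D
          x_B : B
          x_C : C
        (u (k) x_B x_C) : B
          x_C : C
          x_A : A
          x_B : B
        (f x_C x_A x_B) : C
      (u (h (k)) (u (k) x_B x_C) (f x_C x_A x_B)) : B
    (f (f (f x_C x_A (q)) x_A (u x_D (q) (m))) x_A (u (h (k)) (u (k) x_B x_C) (f x_C x_A x_B))) : C
    x_A : A
    x_B : B
  (f (f (f (f x_C x_A (q)) x_A (u x_D (q) (m))) x_A (u (h (k)) (u (k) x_B x_C) (f x_C x_A x_B))) x_A x_B) : C
(u (h (h (h x_D))) (q) (f (f (f (f x_C x_A (q)) x_A (u x_D (q) (m))) x_A (u (h (k)) (u (k) x_B x_C) (f x_C x_A x_B))) x_A x_B)) : B

well-sorted; sort = B
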